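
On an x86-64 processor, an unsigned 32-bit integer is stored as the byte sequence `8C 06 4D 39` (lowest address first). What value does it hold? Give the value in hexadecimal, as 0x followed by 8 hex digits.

Little-endian stores the least-significant byte at the lowest address.
Reassemble most-significant byte first: 39 4D 06 8C → 0x394D068C.

0x394D068C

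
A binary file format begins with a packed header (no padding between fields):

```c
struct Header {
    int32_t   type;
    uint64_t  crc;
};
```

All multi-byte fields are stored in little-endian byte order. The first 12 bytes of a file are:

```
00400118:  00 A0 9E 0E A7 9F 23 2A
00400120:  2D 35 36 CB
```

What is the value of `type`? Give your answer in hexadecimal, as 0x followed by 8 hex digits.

`type` is the first field, at byte offset 0, occupying 4 bytes.
Bytes at offsets 0..3: 00 A0 9E 0E.
Little-endian: lowest address holds the least-significant byte.
Reassemble most-significant byte first: 0E 9E A0 00 → 0x0E9EA000.

0x0E9EA000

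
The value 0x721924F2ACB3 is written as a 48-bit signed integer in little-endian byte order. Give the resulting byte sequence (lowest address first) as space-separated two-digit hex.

B3 AC F2 24 19 72

Split into bytes (most-significant first): 72 19 24 F2 AC B3.
Little-endian: lowest address holds the least-significant byte.
So at ascending addresses the bytes are B3 AC F2 24 19 72.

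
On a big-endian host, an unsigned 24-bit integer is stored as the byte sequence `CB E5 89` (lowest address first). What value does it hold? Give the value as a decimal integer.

In big-endian order the high byte comes first in memory.
The bytes are already most-significant first: 0xCBE589.
0xCBE589 = 13362569.

13362569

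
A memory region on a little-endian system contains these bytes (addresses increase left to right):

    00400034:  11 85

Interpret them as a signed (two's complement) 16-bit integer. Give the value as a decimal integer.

Little-endian: lowest address holds the least-significant byte.
Reassemble most-significant byte first: 85 11 → 0x8511.
Top bit is set, so as a signed 16-bit value this is 0x8511 − 2^16 = -31471.

-31471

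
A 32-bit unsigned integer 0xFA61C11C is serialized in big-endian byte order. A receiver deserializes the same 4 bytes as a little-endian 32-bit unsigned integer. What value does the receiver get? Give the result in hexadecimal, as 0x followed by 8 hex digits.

Stored big-endian, the bytes at ascending addresses are FA 61 C1 1C.
Read back as little-endian, the first byte is least significant, giving 0x1CC161FA.

0x1CC161FA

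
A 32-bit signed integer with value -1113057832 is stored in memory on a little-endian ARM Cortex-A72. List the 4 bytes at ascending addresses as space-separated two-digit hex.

Two's complement of -1113057832 in 32 bits: 1113057832 = 0x4257EA28; invert → 0xBDA815D7; add 1 → 0xBDA815D8.
Split into bytes (most-significant first): BD A8 15 D8.
In little-endian order the low byte comes first in memory.
So at ascending addresses the bytes are D8 15 A8 BD.

D8 15 A8 BD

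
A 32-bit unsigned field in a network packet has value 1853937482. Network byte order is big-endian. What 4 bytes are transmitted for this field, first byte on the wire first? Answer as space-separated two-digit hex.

6E 80 D7 4A

1853937482 in hexadecimal, padded to 32 bits, is 0x6E80D74A.
Split into bytes (most-significant first): 6E 80 D7 4A.
In big-endian order the high byte comes first in memory.
So the memory order matches the most-significant-first order: 6E 80 D7 4A.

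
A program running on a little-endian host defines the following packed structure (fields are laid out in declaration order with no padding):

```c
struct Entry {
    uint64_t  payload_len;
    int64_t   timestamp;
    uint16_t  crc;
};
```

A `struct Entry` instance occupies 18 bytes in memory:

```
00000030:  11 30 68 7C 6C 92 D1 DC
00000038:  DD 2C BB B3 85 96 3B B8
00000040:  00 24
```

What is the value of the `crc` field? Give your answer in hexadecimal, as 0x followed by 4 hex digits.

0x2400

`crc` follows `payload_len` (8 B), `timestamp` (8 B), so it starts at offset 8 + 8 = 16 and occupies 2 bytes.
Bytes at offsets 16..17: 00 24.
Little-endian: lowest address holds the least-significant byte.
Reassemble most-significant byte first: 24 00 → 0x2400.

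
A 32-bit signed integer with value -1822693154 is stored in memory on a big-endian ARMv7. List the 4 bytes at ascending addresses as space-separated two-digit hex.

Two's complement of -1822693154 in 32 bits: 1822693154 = 0x6CA41722; invert → 0x935BE8DD; add 1 → 0x935BE8DE.
Split into bytes (most-significant first): 93 5B E8 DE.
Big-endian stores the most-significant byte at the lowest address.
So the memory order matches the most-significant-first order: 93 5B E8 DE.

93 5B E8 DE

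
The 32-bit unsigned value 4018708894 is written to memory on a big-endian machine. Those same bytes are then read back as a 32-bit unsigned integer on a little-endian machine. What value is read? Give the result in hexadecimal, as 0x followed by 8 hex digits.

0x9EA188EF

4018708894 in 32-bit hexadecimal is 0xEF88A19E.
Stored big-endian, the bytes at ascending addresses are EF 88 A1 9E.
Read back as little-endian, the first byte is least significant, giving 0x9EA188EF.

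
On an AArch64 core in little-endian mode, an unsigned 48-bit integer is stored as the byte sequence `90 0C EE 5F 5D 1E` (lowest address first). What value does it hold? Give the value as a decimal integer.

Little-endian stores the least-significant byte at the lowest address.
Reassemble most-significant byte first: 1E 5D 5F EE 0C 90 → 0x1E5D5FEE0C90.
0x1E5D5FEE0C90 = 33386390228112.

33386390228112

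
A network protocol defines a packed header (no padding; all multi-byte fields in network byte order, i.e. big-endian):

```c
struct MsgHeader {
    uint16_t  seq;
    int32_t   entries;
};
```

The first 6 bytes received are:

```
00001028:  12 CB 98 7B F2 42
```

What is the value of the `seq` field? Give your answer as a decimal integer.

`seq` is the first field, at byte offset 0, occupying 2 bytes.
Bytes at offsets 0..1: 12 CB.
Big-endian: lowest address holds the most-significant byte.
The bytes are already most-significant first: 0x12CB.
0x12CB = 4811.

4811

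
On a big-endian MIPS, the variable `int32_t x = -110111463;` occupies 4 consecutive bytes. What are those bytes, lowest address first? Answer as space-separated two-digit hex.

F9 6F D5 19

Two's complement of -110111463 in 32 bits: 110111463 = 0x06902AE7; invert → 0xF96FD518; add 1 → 0xF96FD519.
Split into bytes (most-significant first): F9 6F D5 19.
Big-endian stores the most-significant byte at the lowest address.
So the memory order matches the most-significant-first order: F9 6F D5 19.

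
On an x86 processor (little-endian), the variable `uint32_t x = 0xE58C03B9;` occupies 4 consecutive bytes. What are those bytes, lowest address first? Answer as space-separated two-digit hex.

B9 03 8C E5

Split into bytes (most-significant first): E5 8C 03 B9.
In little-endian order the low byte comes first in memory.
So at ascending addresses the bytes are B9 03 8C E5.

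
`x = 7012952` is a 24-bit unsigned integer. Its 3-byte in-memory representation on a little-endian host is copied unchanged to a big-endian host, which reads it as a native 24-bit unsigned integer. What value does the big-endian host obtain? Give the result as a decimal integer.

5767787

7012952 in 24-bit hexadecimal is 0x6B0258.
Stored little-endian, the bytes at ascending addresses are 58 02 6B.
Read back as big-endian, the last byte is least significant, giving 0x58026B.
0x58026B = 5767787.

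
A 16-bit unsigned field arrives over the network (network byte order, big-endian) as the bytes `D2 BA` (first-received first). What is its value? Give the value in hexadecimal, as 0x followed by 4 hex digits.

0xD2BA

Big-endian: lowest address holds the most-significant byte.
The bytes are already most-significant first: 0xD2BA.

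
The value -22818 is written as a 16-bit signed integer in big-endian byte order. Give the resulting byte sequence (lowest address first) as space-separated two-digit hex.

A6 DE

Two's complement of -22818 in 16 bits: 22818 = 0x5922; invert → 0xA6DD; add 1 → 0xA6DE.
Split into bytes (most-significant first): A6 DE.
In big-endian order the high byte comes first in memory.
So the memory order matches the most-significant-first order: A6 DE.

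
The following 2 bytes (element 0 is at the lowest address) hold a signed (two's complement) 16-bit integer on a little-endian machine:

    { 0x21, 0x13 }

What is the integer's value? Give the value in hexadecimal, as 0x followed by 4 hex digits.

Little-endian: lowest address holds the least-significant byte.
Reassemble most-significant byte first: 13 21 → 0x1321.

0x1321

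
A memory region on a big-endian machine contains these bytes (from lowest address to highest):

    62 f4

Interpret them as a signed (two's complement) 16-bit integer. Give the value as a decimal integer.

Big-endian stores the most-significant byte at the lowest address.
The bytes are already most-significant first: 0x62F4.
0x62F4 = 25332.

25332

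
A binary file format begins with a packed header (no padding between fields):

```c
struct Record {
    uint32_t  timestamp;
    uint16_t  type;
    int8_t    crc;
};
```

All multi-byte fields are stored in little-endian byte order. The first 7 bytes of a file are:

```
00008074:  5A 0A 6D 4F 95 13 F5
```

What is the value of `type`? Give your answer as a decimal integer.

5013

`type` follows `timestamp` (4 bytes), so it starts at byte offset 4 and occupies 2 bytes.
Bytes at offsets 4..5: 95 13.
Little-endian stores the least-significant byte at the lowest address.
Reassemble most-significant byte first: 13 95 → 0x1395.
0x1395 = 5013.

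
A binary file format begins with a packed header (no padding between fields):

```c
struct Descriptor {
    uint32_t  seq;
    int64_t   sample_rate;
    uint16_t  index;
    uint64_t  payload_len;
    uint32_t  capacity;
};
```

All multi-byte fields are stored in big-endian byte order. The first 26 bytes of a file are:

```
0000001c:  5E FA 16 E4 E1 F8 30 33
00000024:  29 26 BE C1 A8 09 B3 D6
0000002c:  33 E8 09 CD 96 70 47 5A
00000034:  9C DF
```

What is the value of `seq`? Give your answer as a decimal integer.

`seq` is the first field, at byte offset 0, occupying 4 bytes.
Bytes at offsets 0..3: 5E FA 16 E4.
Big-endian: lowest address holds the most-significant byte.
The bytes are already most-significant first: 0x5EFA16E4.
0x5EFA16E4 = 1593448164.

1593448164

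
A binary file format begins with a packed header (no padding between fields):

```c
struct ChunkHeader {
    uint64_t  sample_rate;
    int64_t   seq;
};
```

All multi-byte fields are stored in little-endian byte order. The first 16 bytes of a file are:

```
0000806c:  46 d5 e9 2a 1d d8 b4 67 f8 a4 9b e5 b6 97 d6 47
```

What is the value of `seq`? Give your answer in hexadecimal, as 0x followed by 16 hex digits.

0x47D697B6E59BA4F8

`seq` follows `sample_rate` (8 bytes), so it starts at byte offset 8 and occupies 8 bytes.
Bytes at offsets 8..15: F8 A4 9B E5 B6 97 D6 47.
In little-endian order the low byte comes first in memory.
Reassemble most-significant byte first: 47 D6 97 B6 E5 9B A4 F8 → 0x47D697B6E59BA4F8.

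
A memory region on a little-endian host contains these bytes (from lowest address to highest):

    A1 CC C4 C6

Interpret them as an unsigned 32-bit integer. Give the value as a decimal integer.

Little-endian: lowest address holds the least-significant byte.
Reassemble most-significant byte first: C6 C4 CC A1 → 0xC6C4CCA1.
0xC6C4CCA1 = 3334786209.

3334786209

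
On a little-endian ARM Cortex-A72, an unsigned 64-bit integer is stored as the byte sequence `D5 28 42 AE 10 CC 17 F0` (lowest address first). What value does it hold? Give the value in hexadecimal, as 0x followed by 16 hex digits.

0xF017CC10AE4228D5

In little-endian order the low byte comes first in memory.
Reassemble most-significant byte first: F0 17 CC 10 AE 42 28 D5 → 0xF017CC10AE4228D5.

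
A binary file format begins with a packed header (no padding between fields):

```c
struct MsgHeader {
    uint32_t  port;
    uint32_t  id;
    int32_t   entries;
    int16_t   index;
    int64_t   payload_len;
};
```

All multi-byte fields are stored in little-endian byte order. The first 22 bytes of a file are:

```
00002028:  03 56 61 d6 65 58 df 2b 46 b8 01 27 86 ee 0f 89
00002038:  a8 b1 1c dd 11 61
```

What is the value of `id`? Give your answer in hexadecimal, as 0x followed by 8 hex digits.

`id` follows `port` (4 bytes), so it starts at byte offset 4 and occupies 4 bytes.
Bytes at offsets 4..7: 65 58 DF 2B.
In little-endian order the low byte comes first in memory.
Reassemble most-significant byte first: 2B DF 58 65 → 0x2BDF5865.

0x2BDF5865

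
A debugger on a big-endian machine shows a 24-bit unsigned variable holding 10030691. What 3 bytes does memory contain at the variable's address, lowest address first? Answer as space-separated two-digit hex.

99 0E 63

10030691 in hexadecimal, padded to 24 bits, is 0x990E63.
Split into bytes (most-significant first): 99 0E 63.
Big-endian stores the most-significant byte at the lowest address.
So the memory order matches the most-significant-first order: 99 0E 63.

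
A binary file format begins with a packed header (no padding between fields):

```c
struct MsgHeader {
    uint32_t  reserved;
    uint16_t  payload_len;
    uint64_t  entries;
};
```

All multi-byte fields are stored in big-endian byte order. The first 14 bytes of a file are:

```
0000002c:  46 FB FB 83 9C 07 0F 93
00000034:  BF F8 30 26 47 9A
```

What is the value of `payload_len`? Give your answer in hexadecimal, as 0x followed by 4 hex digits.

0x9C07

`payload_len` follows `reserved` (4 bytes), so it starts at byte offset 4 and occupies 2 bytes.
Bytes at offsets 4..5: 9C 07.
Big-endian: lowest address holds the most-significant byte.
The bytes are already most-significant first: 0x9C07.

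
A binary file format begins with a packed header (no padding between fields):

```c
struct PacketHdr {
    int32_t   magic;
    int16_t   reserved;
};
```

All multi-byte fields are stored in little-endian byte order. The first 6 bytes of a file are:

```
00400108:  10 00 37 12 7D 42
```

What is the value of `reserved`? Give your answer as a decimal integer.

17021

`reserved` follows `magic` (4 bytes), so it starts at byte offset 4 and occupies 2 bytes.
Bytes at offsets 4..5: 7D 42.
In little-endian order the low byte comes first in memory.
Reassemble most-significant byte first: 42 7D → 0x427D.
0x427D = 17021.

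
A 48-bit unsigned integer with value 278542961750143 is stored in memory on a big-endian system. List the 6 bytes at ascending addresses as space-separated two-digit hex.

FD 55 56 4A 30 7F

278542961750143 in hexadecimal, padded to 48 bits, is 0xFD55564A307F.
Split into bytes (most-significant first): FD 55 56 4A 30 7F.
Big-endian: lowest address holds the most-significant byte.
So the memory order matches the most-significant-first order: FD 55 56 4A 30 7F.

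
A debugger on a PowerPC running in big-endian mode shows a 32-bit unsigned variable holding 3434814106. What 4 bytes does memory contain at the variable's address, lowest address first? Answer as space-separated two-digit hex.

3434814106 in hexadecimal, padded to 32 bits, is 0xCCBB1A9A.
Split into bytes (most-significant first): CC BB 1A 9A.
Big-endian: lowest address holds the most-significant byte.
So the memory order matches the most-significant-first order: CC BB 1A 9A.

CC BB 1A 9A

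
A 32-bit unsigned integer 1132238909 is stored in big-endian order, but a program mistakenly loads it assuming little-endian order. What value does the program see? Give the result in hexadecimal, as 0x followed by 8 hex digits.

0x3D987C43

1132238909 in 32-bit hexadecimal is 0x437C983D.
Stored big-endian, the bytes at ascending addresses are 43 7C 98 3D.
Read back as little-endian, the first byte is least significant, giving 0x3D987C43.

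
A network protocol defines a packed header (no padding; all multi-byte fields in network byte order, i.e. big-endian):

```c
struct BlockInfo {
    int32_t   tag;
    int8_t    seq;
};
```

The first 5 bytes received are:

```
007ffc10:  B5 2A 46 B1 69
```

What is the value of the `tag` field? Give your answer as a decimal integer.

`tag` is the first field, at byte offset 0, occupying 4 bytes.
Bytes at offsets 0..3: B5 2A 46 B1.
Big-endian stores the most-significant byte at the lowest address.
The bytes are already most-significant first: 0xB52A46B1.
Top bit is set, so as a signed 32-bit value this is 0xB52A46B1 − 2^32 = -1255520591.

-1255520591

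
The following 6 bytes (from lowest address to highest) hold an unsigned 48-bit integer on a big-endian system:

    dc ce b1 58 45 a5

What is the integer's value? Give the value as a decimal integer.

Big-endian: lowest address holds the most-significant byte.
The bytes are already most-significant first: 0xDCCEB15845A5.
0xDCCEB15845A5 = 242780296725925.

242780296725925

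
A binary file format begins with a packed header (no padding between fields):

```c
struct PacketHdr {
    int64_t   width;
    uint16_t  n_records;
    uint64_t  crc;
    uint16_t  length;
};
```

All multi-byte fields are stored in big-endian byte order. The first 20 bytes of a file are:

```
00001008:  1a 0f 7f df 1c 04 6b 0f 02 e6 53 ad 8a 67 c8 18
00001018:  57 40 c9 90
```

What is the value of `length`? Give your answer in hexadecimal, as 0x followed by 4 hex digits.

`length` follows `width` (8 B), `n_records` (2 B), `crc` (8 B), so it starts at offset 8 + 2 + 8 = 18 and occupies 2 bytes.
Bytes at offsets 18..19: C9 90.
Big-endian: lowest address holds the most-significant byte.
The bytes are already most-significant first: 0xC990.

0xC990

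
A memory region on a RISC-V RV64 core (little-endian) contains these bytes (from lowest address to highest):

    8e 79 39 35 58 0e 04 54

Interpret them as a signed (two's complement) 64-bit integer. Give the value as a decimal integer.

Little-endian stores the least-significant byte at the lowest address.
Reassemble most-significant byte first: 54 04 0E 58 35 39 79 8E → 0x54040E583539798E.
0x54040E583539798E = 6053979571105659278.

6053979571105659278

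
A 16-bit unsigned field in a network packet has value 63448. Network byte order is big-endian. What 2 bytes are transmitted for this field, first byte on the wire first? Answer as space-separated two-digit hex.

63448 in hexadecimal, padded to 16 bits, is 0xF7D8.
Split into bytes (most-significant first): F7 D8.
In big-endian order the high byte comes first in memory.
So the memory order matches the most-significant-first order: F7 D8.

F7 D8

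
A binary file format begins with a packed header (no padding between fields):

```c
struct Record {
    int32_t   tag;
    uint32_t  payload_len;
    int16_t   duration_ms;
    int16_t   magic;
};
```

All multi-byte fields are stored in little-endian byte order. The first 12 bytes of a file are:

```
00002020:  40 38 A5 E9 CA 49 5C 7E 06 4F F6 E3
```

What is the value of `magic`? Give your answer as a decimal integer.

-7178

`magic` follows `tag` (4 B), `payload_len` (4 B), `duration_ms` (2 B), so it starts at offset 4 + 4 + 2 = 10 and occupies 2 bytes.
Bytes at offsets 10..11: F6 E3.
Little-endian stores the least-significant byte at the lowest address.
Reassemble most-significant byte first: E3 F6 → 0xE3F6.
Top bit is set, so as a signed 16-bit value this is 0xE3F6 − 2^16 = -7178.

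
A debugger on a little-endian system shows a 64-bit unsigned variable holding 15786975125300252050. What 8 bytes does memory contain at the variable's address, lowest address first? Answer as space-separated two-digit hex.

92 0D 73 C5 3B 9A 16 DB

15786975125300252050 in hexadecimal, padded to 64 bits, is 0xDB169A3BC5730D92.
Split into bytes (most-significant first): DB 16 9A 3B C5 73 0D 92.
Little-endian stores the least-significant byte at the lowest address.
So at ascending addresses the bytes are 92 0D 73 C5 3B 9A 16 DB.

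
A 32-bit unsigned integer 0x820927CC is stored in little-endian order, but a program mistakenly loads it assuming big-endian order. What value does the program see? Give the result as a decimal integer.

Stored little-endian, the bytes at ascending addresses are CC 27 09 82.
Read back as big-endian, the last byte is least significant, giving 0xCC270982.
0xCC270982 = 3425110402.

3425110402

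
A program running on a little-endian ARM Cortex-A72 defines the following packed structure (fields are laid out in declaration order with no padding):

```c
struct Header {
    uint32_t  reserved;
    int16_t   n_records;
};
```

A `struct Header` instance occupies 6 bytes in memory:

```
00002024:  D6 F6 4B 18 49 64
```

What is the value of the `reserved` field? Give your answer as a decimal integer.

407631574

`reserved` is the first field, at byte offset 0, occupying 4 bytes.
Bytes at offsets 0..3: D6 F6 4B 18.
In little-endian order the low byte comes first in memory.
Reassemble most-significant byte first: 18 4B F6 D6 → 0x184BF6D6.
0x184BF6D6 = 407631574.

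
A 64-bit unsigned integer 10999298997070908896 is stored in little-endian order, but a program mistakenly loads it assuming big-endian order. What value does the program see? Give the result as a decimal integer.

10999298997070908896 in 64-bit hexadecimal is 0x98A55C293AB8CDE0.
Stored little-endian, the bytes at ascending addresses are E0 CD B8 3A 29 5C A5 98.
Read back as big-endian, the last byte is least significant, giving 0xE0CDB83A295CA598.
0xE0CDB83A295CA598 = 16198805994663093656.

16198805994663093656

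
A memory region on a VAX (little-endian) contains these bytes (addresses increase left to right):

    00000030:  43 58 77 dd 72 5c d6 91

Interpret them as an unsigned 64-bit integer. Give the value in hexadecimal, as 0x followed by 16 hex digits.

0x91D65C72DD775843

In little-endian order the low byte comes first in memory.
Reassemble most-significant byte first: 91 D6 5C 72 DD 77 58 43 → 0x91D65C72DD775843.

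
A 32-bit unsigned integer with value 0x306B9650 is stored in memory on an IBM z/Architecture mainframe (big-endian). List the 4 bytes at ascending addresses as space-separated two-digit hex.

Split into bytes (most-significant first): 30 6B 96 50.
Big-endian: lowest address holds the most-significant byte.
So the memory order matches the most-significant-first order: 30 6B 96 50.

30 6B 96 50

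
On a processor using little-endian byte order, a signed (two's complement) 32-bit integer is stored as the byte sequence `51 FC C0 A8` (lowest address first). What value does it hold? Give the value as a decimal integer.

-1463747503

Little-endian: lowest address holds the least-significant byte.
Reassemble most-significant byte first: A8 C0 FC 51 → 0xA8C0FC51.
Top bit is set, so as a signed 32-bit value this is 0xA8C0FC51 − 2^32 = -1463747503.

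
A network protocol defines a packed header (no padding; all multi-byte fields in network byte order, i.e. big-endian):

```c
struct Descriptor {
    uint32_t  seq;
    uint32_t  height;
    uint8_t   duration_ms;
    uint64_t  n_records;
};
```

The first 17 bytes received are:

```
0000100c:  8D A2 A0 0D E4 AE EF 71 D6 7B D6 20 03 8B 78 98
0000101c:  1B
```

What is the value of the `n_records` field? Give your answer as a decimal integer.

8923354911278143515

`n_records` follows `seq` (4 B), `height` (4 B), `duration_ms` (1 B), so it starts at offset 4 + 4 + 1 = 9 and occupies 8 bytes.
Bytes at offsets 9..16: 7B D6 20 03 8B 78 98 1B.
Big-endian stores the most-significant byte at the lowest address.
The bytes are already most-significant first: 0x7BD620038B78981B.
0x7BD620038B78981B = 8923354911278143515.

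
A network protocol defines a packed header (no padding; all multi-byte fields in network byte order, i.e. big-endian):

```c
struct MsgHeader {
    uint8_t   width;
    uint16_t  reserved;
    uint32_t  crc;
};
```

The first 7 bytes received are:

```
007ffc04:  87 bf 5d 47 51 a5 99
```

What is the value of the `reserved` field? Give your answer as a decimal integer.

48989

`reserved` follows `width` (1 byte), so it starts at byte offset 1 and occupies 2 bytes.
Bytes at offsets 1..2: BF 5D.
Big-endian stores the most-significant byte at the lowest address.
The bytes are already most-significant first: 0xBF5D.
0xBF5D = 48989.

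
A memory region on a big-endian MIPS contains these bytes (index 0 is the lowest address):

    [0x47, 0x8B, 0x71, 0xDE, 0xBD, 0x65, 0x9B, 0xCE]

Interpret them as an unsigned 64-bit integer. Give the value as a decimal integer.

Big-endian: lowest address holds the most-significant byte.
The bytes are already most-significant first: 0x478B71DEBD659BCE.
0x478B71DEBD659BCE = 5155339399929895886.

5155339399929895886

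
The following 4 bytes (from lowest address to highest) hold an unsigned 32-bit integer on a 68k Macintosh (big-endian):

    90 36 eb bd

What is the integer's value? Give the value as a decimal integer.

2419518397

In big-endian order the high byte comes first in memory.
The bytes are already most-significant first: 0x9036EBBD.
0x9036EBBD = 2419518397.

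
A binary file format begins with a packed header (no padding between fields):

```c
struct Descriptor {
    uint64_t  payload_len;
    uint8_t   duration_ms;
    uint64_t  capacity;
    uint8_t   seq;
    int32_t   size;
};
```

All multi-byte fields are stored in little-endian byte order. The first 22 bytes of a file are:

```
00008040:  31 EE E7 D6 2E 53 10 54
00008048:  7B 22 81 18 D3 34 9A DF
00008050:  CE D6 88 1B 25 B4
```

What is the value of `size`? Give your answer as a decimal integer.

-1272636536

`size` follows `payload_len` (8 B), `duration_ms` (1 B), `capacity` (8 B), `seq` (1 B), so it starts at offset 8 + 1 + 8 + 1 = 18 and occupies 4 bytes.
Bytes at offsets 18..21: 88 1B 25 B4.
In little-endian order the low byte comes first in memory.
Reassemble most-significant byte first: B4 25 1B 88 → 0xB4251B88.
Top bit is set, so as a signed 32-bit value this is 0xB4251B88 − 2^32 = -1272636536.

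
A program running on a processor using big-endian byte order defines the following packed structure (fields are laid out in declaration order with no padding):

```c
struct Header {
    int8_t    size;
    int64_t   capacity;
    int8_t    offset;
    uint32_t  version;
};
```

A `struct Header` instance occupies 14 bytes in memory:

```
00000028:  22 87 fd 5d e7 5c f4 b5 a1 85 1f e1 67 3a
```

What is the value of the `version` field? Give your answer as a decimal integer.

534865722

`version` follows `size` (1 B), `capacity` (8 B), `offset` (1 B), so it starts at offset 1 + 8 + 1 = 10 and occupies 4 bytes.
Bytes at offsets 10..13: 1F E1 67 3A.
Big-endian: lowest address holds the most-significant byte.
The bytes are already most-significant first: 0x1FE1673A.
0x1FE1673A = 534865722.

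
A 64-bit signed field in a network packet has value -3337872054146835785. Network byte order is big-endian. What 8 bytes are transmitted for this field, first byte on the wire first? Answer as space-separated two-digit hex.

D1 AD 7F 0D 32 DF DA B7

Two's complement of -3337872054146835785 in 64 bits: 3337872054146835785 = 0x2E5280F2CD202549; invert → 0xD1AD7F0D32DFDAB6; add 1 → 0xD1AD7F0D32DFDAB7.
Split into bytes (most-significant first): D1 AD 7F 0D 32 DF DA B7.
Big-endian: lowest address holds the most-significant byte.
So the memory order matches the most-significant-first order: D1 AD 7F 0D 32 DF DA B7.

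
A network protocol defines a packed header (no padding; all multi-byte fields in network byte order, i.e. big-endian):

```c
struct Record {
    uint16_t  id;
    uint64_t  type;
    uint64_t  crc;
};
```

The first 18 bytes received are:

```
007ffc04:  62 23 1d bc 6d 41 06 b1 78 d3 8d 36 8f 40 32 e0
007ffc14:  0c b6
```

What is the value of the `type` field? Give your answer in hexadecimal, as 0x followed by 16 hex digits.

0x1DBC6D4106B178D3

`type` follows `id` (2 bytes), so it starts at byte offset 2 and occupies 8 bytes.
Bytes at offsets 2..9: 1D BC 6D 41 06 B1 78 D3.
In big-endian order the high byte comes first in memory.
The bytes are already most-significant first: 0x1DBC6D4106B178D3.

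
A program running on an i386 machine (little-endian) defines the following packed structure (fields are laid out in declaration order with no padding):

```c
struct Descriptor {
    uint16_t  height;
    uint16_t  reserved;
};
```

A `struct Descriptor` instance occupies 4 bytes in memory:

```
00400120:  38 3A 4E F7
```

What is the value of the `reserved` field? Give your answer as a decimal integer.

`reserved` follows `height` (2 bytes), so it starts at byte offset 2 and occupies 2 bytes.
Bytes at offsets 2..3: 4E F7.
Little-endian stores the least-significant byte at the lowest address.
Reassemble most-significant byte first: F7 4E → 0xF74E.
0xF74E = 63310.

63310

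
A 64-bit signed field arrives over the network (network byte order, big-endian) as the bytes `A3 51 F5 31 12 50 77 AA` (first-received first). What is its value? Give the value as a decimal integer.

Big-endian: lowest address holds the most-significant byte.
The bytes are already most-significant first: 0xA351F531125077AA.
Top bit is set, so as a signed 64-bit value this is 0xA351F531125077AA − 2^64 = -6678287181304268886.

-6678287181304268886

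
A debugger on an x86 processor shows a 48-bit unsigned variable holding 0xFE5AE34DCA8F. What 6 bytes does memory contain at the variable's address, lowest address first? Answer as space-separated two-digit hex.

8F CA 4D E3 5A FE

Split into bytes (most-significant first): FE 5A E3 4D CA 8F.
Little-endian stores the least-significant byte at the lowest address.
So at ascending addresses the bytes are 8F CA 4D E3 5A FE.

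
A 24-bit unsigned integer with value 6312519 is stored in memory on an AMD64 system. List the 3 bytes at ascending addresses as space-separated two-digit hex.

6312519 in hexadecimal, padded to 24 bits, is 0x605247.
Split into bytes (most-significant first): 60 52 47.
Little-endian: lowest address holds the least-significant byte.
So at ascending addresses the bytes are 47 52 60.

47 52 60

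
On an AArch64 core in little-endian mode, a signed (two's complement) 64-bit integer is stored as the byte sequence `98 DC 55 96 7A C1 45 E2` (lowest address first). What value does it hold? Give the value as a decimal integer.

-2142093315492422504

In little-endian order the low byte comes first in memory.
Reassemble most-significant byte first: E2 45 C1 7A 96 55 DC 98 → 0xE245C17A9655DC98.
Top bit is set, so as a signed 64-bit value this is 0xE245C17A9655DC98 − 2^64 = -2142093315492422504.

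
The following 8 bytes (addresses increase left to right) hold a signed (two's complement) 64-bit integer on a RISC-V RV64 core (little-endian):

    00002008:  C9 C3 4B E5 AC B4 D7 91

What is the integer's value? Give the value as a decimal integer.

Little-endian: lowest address holds the least-significant byte.
Reassemble most-significant byte first: 91 D7 B4 AC E5 4B C3 C9 → 0x91D7B4ACE54BC3C9.
Top bit is set, so as a signed 64-bit value this is 0x91D7B4ACE54BC3C9 − 2^64 = -7937677163542887479.

-7937677163542887479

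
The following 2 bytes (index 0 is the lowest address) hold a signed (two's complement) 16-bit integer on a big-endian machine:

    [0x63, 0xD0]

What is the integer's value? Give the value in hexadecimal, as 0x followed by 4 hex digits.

Big-endian: lowest address holds the most-significant byte.
The bytes are already most-significant first: 0x63D0.

0x63D0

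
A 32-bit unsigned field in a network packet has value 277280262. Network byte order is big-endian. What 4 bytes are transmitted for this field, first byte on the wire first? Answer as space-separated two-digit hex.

10 86 F6 06

277280262 in hexadecimal, padded to 32 bits, is 0x1086F606.
Split into bytes (most-significant first): 10 86 F6 06.
In big-endian order the high byte comes first in memory.
So the memory order matches the most-significant-first order: 10 86 F6 06.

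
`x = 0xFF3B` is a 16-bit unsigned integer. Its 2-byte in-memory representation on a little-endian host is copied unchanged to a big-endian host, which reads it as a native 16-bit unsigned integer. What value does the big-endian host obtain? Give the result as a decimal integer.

15359

Stored little-endian, the bytes at ascending addresses are 3B FF.
Read back as big-endian, the last byte is least significant, giving 0x3BFF.
0x3BFF = 15359.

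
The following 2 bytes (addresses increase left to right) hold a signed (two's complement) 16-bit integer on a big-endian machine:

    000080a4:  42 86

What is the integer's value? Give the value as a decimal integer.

17030

In big-endian order the high byte comes first in memory.
The bytes are already most-significant first: 0x4286.
0x4286 = 17030.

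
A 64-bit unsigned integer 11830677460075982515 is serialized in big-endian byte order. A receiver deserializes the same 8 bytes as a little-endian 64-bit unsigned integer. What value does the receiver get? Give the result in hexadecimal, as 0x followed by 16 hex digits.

11830677460075982515 in 64-bit hexadecimal is 0xA42F0277E40CAEB3.
Stored big-endian, the bytes at ascending addresses are A4 2F 02 77 E4 0C AE B3.
Read back as little-endian, the first byte is least significant, giving 0xB3AE0CE477022FA4.

0xB3AE0CE477022FA4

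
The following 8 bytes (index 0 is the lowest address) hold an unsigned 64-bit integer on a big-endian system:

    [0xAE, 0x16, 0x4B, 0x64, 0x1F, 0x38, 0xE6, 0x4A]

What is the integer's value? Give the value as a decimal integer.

Big-endian: lowest address holds the most-significant byte.
The bytes are already most-significant first: 0xAE164B641F38E64A.
0xAE164B641F38E64A = 12544296705479730762.

12544296705479730762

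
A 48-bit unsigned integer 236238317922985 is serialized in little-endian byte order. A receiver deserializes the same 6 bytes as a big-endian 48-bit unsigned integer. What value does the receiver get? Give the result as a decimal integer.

186547702193110

236238317922985 in 48-bit hexadecimal is 0xD6DB8505AAA9.
Stored little-endian, the bytes at ascending addresses are A9 AA 05 85 DB D6.
Read back as big-endian, the last byte is least significant, giving 0xA9AA0585DBD6.
0xA9AA0585DBD6 = 186547702193110.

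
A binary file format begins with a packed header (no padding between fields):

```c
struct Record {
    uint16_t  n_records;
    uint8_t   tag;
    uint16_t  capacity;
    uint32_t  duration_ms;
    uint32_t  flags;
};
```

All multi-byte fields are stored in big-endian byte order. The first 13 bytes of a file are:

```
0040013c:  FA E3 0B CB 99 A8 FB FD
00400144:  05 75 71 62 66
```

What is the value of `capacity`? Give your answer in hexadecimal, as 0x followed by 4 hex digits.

`capacity` follows `n_records` (2 B), `tag` (1 B), so it starts at offset 2 + 1 = 3 and occupies 2 bytes.
Bytes at offsets 3..4: CB 99.
Big-endian: lowest address holds the most-significant byte.
The bytes are already most-significant first: 0xCB99.

0xCB99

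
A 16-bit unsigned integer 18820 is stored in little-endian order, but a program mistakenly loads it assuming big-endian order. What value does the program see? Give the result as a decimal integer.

33865

18820 in 16-bit hexadecimal is 0x4984.
Stored little-endian, the bytes at ascending addresses are 84 49.
Read back as big-endian, the last byte is least significant, giving 0x8449.
0x8449 = 33865.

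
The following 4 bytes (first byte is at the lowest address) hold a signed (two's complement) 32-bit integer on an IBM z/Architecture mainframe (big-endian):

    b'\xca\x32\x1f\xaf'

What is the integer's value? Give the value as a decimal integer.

Big-endian: lowest address holds the most-significant byte.
The bytes are already most-significant first: 0xCA321FAF.
Top bit is set, so as a signed 32-bit value this is 0xCA321FAF − 2^32 = -902684753.

-902684753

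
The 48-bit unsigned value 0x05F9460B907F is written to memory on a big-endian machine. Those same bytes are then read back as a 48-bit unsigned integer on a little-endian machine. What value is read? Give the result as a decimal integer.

Stored big-endian, the bytes at ascending addresses are 05 F9 46 0B 90 7F.
Read back as little-endian, the first byte is least significant, giving 0x7F900B46F905.
0x7F900B46F905 = 140256641218821.

140256641218821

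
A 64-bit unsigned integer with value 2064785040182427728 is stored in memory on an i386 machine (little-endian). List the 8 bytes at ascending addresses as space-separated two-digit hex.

2064785040182427728 in hexadecimal, padded to 64 bits, is 0x1CA7970DE99D4050.
Split into bytes (most-significant first): 1C A7 97 0D E9 9D 40 50.
In little-endian order the low byte comes first in memory.
So at ascending addresses the bytes are 50 40 9D E9 0D 97 A7 1C.

50 40 9D E9 0D 97 A7 1C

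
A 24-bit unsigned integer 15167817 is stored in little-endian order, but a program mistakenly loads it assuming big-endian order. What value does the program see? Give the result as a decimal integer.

4813287

15167817 in 24-bit hexadecimal is 0xE77149.
Stored little-endian, the bytes at ascending addresses are 49 71 E7.
Read back as big-endian, the last byte is least significant, giving 0x4971E7.
0x4971E7 = 4813287.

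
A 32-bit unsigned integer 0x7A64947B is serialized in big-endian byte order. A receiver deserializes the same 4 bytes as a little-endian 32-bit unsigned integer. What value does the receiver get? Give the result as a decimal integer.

Stored big-endian, the bytes at ascending addresses are 7A 64 94 7B.
Read back as little-endian, the first byte is least significant, giving 0x7B94647A.
0x7B94647A = 2073322618.

2073322618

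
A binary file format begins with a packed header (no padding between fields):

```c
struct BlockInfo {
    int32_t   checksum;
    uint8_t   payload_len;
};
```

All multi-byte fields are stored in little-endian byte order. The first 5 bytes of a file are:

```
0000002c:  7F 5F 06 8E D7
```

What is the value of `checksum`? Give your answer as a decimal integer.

-1912184961

`checksum` is the first field, at byte offset 0, occupying 4 bytes.
Bytes at offsets 0..3: 7F 5F 06 8E.
In little-endian order the low byte comes first in memory.
Reassemble most-significant byte first: 8E 06 5F 7F → 0x8E065F7F.
Top bit is set, so as a signed 32-bit value this is 0x8E065F7F − 2^32 = -1912184961.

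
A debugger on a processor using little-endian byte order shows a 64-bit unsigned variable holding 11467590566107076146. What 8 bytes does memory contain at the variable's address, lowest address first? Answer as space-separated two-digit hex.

32 D6 6E AA DC 10 25 9F

11467590566107076146 in hexadecimal, padded to 64 bits, is 0x9F2510DCAA6ED632.
Split into bytes (most-significant first): 9F 25 10 DC AA 6E D6 32.
Little-endian: lowest address holds the least-significant byte.
So at ascending addresses the bytes are 32 D6 6E AA DC 10 25 9F.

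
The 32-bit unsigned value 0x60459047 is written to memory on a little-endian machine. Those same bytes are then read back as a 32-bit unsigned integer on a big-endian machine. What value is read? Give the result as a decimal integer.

1200637280

Stored little-endian, the bytes at ascending addresses are 47 90 45 60.
Read back as big-endian, the last byte is least significant, giving 0x47904560.
0x47904560 = 1200637280.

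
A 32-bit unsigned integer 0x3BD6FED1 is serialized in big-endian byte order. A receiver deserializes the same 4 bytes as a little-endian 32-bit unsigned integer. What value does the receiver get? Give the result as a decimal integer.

3523139131

Stored big-endian, the bytes at ascending addresses are 3B D6 FE D1.
Read back as little-endian, the first byte is least significant, giving 0xD1FED63B.
0xD1FED63B = 3523139131.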